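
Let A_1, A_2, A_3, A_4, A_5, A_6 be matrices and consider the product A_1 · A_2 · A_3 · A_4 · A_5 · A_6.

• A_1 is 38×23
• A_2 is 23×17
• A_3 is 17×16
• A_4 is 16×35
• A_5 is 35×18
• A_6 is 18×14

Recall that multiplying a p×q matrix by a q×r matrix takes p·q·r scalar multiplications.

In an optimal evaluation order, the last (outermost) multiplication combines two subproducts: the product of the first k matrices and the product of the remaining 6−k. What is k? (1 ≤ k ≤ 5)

Adjacent pairs: A_1A_2 = 38·23·17 = 14858; A_2A_3 = 23·17·16 = 6256; A_3A_4 = 17·16·35 = 9520; A_4A_5 = 16·35·18 = 10080; A_5A_6 = 35·18·14 = 8820.
Length 3: A_1..A_3: k=1: 0+6256+38·23·16=20240; k=2: 14858+0+38·17·16=25194 → min 20240 | A_2..A_4: k=2: 0+9520+23·17·35=23205; k=3: 6256+0+23·16·35=19136 → min 19136 | A_3..A_5: k=3: 0+10080+17·16·18=14976; k=4: 9520+0+17·35·18=20230 → min 14976 | A_4..A_6: k=4: 0+8820+16·35·14=16660; k=5: 10080+0+16·18·14=14112 → min 14112.
Length 4: A_1..A_4: k=1: 0+19136+38·23·35=49726; k=2: 14858+9520+38·17·35=46988; k=3: 20240+0+38·16·35=41520 → min 41520 | A_2..A_5: k=2: 0+14976+23·17·18=22014; k=3: 6256+10080+23·16·18=22960; k=4: 19136+0+23·35·18=33626 → min 22014 | A_3..A_6: k=3: 0+14112+17·16·14=17920; k=4: 9520+8820+17·35·14=26670; k=5: 14976+0+17·18·14=19260 → min 17920.
Length 5: A_1..A_5: k=1: 0+22014+38·23·18=37746; k=2: 14858+14976+38·17·18=41462; k=3: 20240+10080+38·16·18=41264; k=4: 41520+0+38·35·18=65460 → min 37746 | A_2..A_6: k=2: 0+17920+23·17·14=23394; k=3: 6256+14112+23·16·14=25520; k=4: 19136+8820+23·35·14=39226; k=5: 22014+0+23·18·14=27810 → min 23394.
Top-level splits: k=1: (A_1..A_1)·(A_2..A_6) → 0+23394+38·23·14 = 35630; k=2: (A_1..A_2)·(A_3..A_6) → 14858+17920+38·17·14 = 41822; k=3: (A_1..A_3)·(A_4..A_6) → 20240+14112+38·16·14 = 42864; k=4: (A_1..A_4)·(A_5..A_6) → 41520+8820+38·35·14 = 68960; k=5: (A_1..A_5)·(A_6..A_6) → 37746+0+38·18·14 = 47322.
Best split is after A_1, i.e. k = 1.

1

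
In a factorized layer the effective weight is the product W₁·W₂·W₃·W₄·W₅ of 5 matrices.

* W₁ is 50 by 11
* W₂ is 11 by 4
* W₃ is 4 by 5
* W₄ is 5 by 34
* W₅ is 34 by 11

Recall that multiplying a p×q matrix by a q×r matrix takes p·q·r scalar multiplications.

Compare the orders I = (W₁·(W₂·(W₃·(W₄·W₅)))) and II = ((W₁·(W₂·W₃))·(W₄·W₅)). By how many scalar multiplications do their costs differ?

Order I = (W₁·(W₂·(W₃·(W₄·W₅)))): (W₄·W₅): 5×34 by 34×11 → 5×11, cost 5·34·11 = 1870; (W₃·(W₄·W₅)): 4×5 by 5×11 → 4×11, cost 4·5·11 = 220; cumulative 2090; (W₂·(W₃·(W₄·W₅))): 11×4 by 4×11 → 11×11, cost 11·4·11 = 484; cumulative 2574; (W₁·(W₂·(W₃·(W₄·W₅)))): 50×11 by 11×11 → 50×11, cost 50·11·11 = 6050; cumulative 8624. Total 8624.
Order II = ((W₁·(W₂·W₃))·(W₄·W₅)): (W₂·W₃): 11×4 by 4×5 → 11×5, cost 11·4·5 = 220; (W₁·(W₂·W₃)): 50×11 by 11×5 → 50×5, cost 50·11·5 = 2750; cumulative 2970; (W₄·W₅): 5×34 by 34×11 → 5×11, cost 5·34·11 = 1870; ((W₁·(W₂·W₃))·(W₄·W₅)): 50×5 by 5×11 → 50×11, cost 50·5·11 = 2750; cumulative 7590. Total 7590.
Difference: |8624 − 7590| = 1034.

1034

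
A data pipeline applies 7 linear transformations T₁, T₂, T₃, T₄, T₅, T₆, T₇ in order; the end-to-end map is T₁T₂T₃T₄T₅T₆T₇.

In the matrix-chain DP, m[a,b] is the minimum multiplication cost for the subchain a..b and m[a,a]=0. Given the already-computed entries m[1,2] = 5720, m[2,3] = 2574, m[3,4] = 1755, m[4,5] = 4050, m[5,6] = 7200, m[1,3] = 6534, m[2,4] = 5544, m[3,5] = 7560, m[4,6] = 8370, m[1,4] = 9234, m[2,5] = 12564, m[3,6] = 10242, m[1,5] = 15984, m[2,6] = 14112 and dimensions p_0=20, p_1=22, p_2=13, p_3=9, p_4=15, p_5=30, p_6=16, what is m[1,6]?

m[1,6] = min over k∈[1,5] of m[1,k]+m[k+1,6]+p_{0}·p_k·p_{6}.
k=1: 0 + 14112 + 20·22·16 = 21152; k=2: 5720 + 10242 + 20·13·16 = 20122; k=3: 6534 + 8370 + 20·9·16 = 17784; k=4: 9234 + 7200 + 20·15·16 = 21234; k=5: 15984 + 0 + 20·30·16 = 25584.
Minimum: 17784 at k=3.

17784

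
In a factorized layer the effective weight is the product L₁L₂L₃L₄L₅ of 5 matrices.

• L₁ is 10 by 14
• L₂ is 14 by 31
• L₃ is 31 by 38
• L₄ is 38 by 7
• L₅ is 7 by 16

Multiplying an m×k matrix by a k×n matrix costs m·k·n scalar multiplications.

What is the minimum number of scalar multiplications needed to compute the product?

13384

Adjacent pairs: L₁L₂ = 10·14·31 = 4340; L₂L₃ = 14·31·38 = 16492; L₃L₄ = 31·38·7 = 8246; L₄L₅ = 38·7·16 = 4256.
Length 3: L₁..L₃: k=1: 0+16492+10·14·38=21812; k=2: 4340+0+10·31·38=16120 → min 16120 | L₂..L₄: k=2: 0+8246+14·31·7=11284; k=3: 16492+0+14·38·7=20216 → min 11284 | L₃..L₅: k=3: 0+4256+31·38·16=23104; k=4: 8246+0+31·7·16=11718 → min 11718.
Length 4: L₁..L₄: k=1: 0+11284+10·14·7=12264; k=2: 4340+8246+10·31·7=14756; k=3: 16120+0+10·38·7=18780 → min 12264 | L₂..L₅: k=2: 0+11718+14·31·16=18662; k=3: 16492+4256+14·38·16=29260; k=4: 11284+0+14·7·16=12852 → min 12852.
Length 5: L₁..L₅: k=1: 0+12852+10·14·16=15092; k=2: 4340+11718+10·31·16=21018; k=3: 16120+4256+10·38·16=26456; k=4: 12264+0+10·7·16=13384 → min 13384.
Optimal order: ((L₁(L₂(L₃L₄)))L₅) with cost 13384.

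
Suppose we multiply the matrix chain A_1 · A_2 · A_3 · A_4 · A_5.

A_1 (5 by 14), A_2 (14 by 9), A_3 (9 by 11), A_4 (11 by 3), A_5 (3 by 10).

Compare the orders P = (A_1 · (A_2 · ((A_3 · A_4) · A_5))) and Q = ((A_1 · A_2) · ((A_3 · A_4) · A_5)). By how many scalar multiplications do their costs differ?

880

Order P = (A_1 · (A_2 · ((A_3 · A_4) · A_5))): (A_3 · A_4): 9×11 by 11×3 → 9×3, cost 9·11·3 = 297; ((A_3 · A_4) · A_5): 9×3 by 3×10 → 9×10, cost 9·3·10 = 270; cumulative 567; (A_2 · ((A_3 · A_4) · A_5)): 14×9 by 9×10 → 14×10, cost 14·9·10 = 1260; cumulative 1827; (A_1 · (A_2 · ((A_3 · A_4) · A_5))): 5×14 by 14×10 → 5×10, cost 5·14·10 = 700; cumulative 2527. Total 2527.
Order Q = ((A_1 · A_2) · ((A_3 · A_4) · A_5)): (A_1 · A_2): 5×14 by 14×9 → 5×9, cost 5·14·9 = 630; (A_3 · A_4): 9×11 by 11×3 → 9×3, cost 9·11·3 = 297; ((A_3 · A_4) · A_5): 9×3 by 3×10 → 9×10, cost 9·3·10 = 270; cumulative 567; ((A_1 · A_2) · ((A_3 · A_4) · A_5)): 5×9 by 9×10 → 5×10, cost 5·9·10 = 450; cumulative 1647. Total 1647.
Difference: |2527 − 1647| = 880.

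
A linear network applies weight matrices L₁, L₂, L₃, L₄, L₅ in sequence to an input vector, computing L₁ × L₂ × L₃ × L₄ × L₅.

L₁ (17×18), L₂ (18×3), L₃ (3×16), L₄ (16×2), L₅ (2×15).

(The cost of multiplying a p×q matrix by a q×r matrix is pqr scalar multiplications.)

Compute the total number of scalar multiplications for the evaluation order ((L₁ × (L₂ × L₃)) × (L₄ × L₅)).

10320

(L₂ × L₃): 18×3 by 3×16 → 18×16, cost 18·3·16 = 864
(L₁ × (L₂ × L₃)): 17×18 by 18×16 → 17×16, cost 17·18·16 = 4896; cumulative 5760
(L₄ × L₅): 16×2 by 2×15 → 16×15, cost 16·2·15 = 480
((L₁ × (L₂ × L₃)) × (L₄ × L₅)): 17×16 by 16×15 → 17×15, cost 17·16·15 = 4080; cumulative 10320
Total: 10320 scalar multiplications.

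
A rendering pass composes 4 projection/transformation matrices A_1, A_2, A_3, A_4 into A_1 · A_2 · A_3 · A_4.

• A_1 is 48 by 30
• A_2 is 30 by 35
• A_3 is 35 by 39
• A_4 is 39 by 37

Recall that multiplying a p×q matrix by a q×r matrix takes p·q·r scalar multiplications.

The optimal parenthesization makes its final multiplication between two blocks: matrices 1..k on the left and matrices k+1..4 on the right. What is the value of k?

1

Adjacent pairs: A_1A_2 = 48·30·35 = 50400; A_2A_3 = 30·35·39 = 40950; A_3A_4 = 35·39·37 = 50505.
Length 3: A_1..A_3: k=1: 0+40950+48·30·39=97110; k=2: 50400+0+48·35·39=115920 → min 97110 | A_2..A_4: k=2: 0+50505+30·35·37=89355; k=3: 40950+0+30·39·37=84240 → min 84240.
Top-level splits: k=1: (A_1..A_1)·(A_2..A_4) → 0+84240+48·30·37 = 137520; k=2: (A_1..A_2)·(A_3..A_4) → 50400+50505+48·35·37 = 163065; k=3: (A_1..A_3)·(A_4..A_4) → 97110+0+48·39·37 = 166374.
Best split is after A_1, i.e. k = 1.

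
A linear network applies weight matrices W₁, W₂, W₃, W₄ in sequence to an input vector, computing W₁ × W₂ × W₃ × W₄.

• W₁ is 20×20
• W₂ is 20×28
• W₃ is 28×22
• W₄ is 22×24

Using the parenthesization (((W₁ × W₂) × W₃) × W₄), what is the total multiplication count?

(W₁ × W₂): 20×20 by 20×28 → 20×28, cost 20·20·28 = 11200
((W₁ × W₂) × W₃): 20×28 by 28×22 → 20×22, cost 20·28·22 = 12320; cumulative 23520
(((W₁ × W₂) × W₃) × W₄): 20×22 by 22×24 → 20×24, cost 20·22·24 = 10560; cumulative 34080
Total: 34080 scalar multiplications.

34080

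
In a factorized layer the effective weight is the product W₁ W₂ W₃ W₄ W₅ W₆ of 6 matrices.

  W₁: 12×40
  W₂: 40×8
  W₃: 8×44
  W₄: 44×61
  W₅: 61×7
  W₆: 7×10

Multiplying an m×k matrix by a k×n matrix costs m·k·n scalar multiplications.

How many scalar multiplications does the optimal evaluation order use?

26604

Adjacent pairs: W₁W₂ = 12·40·8 = 3840; W₂W₃ = 40·8·44 = 14080; W₃W₄ = 8·44·61 = 21472; W₄W₅ = 44·61·7 = 18788; W₅W₆ = 61·7·10 = 4270.
Length 3: W₁..W₃: k=1: 0+14080+12·40·44=35200; k=2: 3840+0+12·8·44=8064 → min 8064 | W₂..W₄: k=2: 0+21472+40·8·61=40992; k=3: 14080+0+40·44·61=121440 → min 40992 | W₃..W₅: k=3: 0+18788+8·44·7=21252; k=4: 21472+0+8·61·7=24888 → min 21252 | W₄..W₆: k=4: 0+4270+44·61·10=31110; k=5: 18788+0+44·7·10=21868 → min 21868.
Length 4: W₁..W₄: k=1: 0+40992+12·40·61=70272; k=2: 3840+21472+12·8·61=31168; k=3: 8064+0+12·44·61=40272 → min 31168 | W₂..W₅: k=2: 0+21252+40·8·7=23492; k=3: 14080+18788+40·44·7=45188; k=4: 40992+0+40·61·7=58072 → min 23492 | W₃..W₆: k=3: 0+21868+8·44·10=25388; k=4: 21472+4270+8·61·10=30622; k=5: 21252+0+8·7·10=21812 → min 21812.
Length 5: W₁..W₅: k=1: 0+23492+12·40·7=26852; k=2: 3840+21252+12·8·7=25764; k=3: 8064+18788+12·44·7=30548; k=4: 31168+0+12·61·7=36292 → min 25764 | W₂..W₆: k=2: 0+21812+40·8·10=25012; k=3: 14080+21868+40·44·10=53548; k=4: 40992+4270+40·61·10=69662; k=5: 23492+0+40·7·10=26292 → min 25012.
Length 6: W₁..W₆: k=1: 0+25012+12·40·10=29812; k=2: 3840+21812+12·8·10=26612; k=3: 8064+21868+12·44·10=35212; k=4: 31168+4270+12·61·10=42758; k=5: 25764+0+12·7·10=26604 → min 26604.
Optimal order: (((W₁ W₂) (W₃ (W₄ W₅))) W₆) with cost 26604.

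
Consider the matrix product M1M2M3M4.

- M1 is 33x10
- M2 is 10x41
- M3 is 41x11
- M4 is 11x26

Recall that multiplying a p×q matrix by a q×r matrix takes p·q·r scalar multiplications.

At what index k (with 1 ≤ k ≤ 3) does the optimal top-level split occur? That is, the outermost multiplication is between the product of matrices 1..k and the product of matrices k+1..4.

1

Adjacent pairs: M1M2 = 33·10·41 = 13530; M2M3 = 10·41·11 = 4510; M3M4 = 41·11·26 = 11726.
Length 3: M1..M3: k=1: 0+4510+33·10·11=8140; k=2: 13530+0+33·41·11=28413 → min 8140 | M2..M4: k=2: 0+11726+10·41·26=22386; k=3: 4510+0+10·11·26=7370 → min 7370.
Top-level splits: k=1: (M1..M1)·(M2..M4) → 0+7370+33·10·26 = 15950; k=2: (M1..M2)·(M3..M4) → 13530+11726+33·41·26 = 60434; k=3: (M1..M3)·(M4..M4) → 8140+0+33·11·26 = 17578.
Best split is after M1, i.e. k = 1.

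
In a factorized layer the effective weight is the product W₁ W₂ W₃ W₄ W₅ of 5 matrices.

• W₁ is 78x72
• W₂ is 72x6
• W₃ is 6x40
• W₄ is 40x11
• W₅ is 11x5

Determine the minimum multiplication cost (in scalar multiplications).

Adjacent pairs: W₁W₂ = 78·72·6 = 33696; W₂W₃ = 72·6·40 = 17280; W₃W₄ = 6·40·11 = 2640; W₄W₅ = 40·11·5 = 2200.
Length 3: W₁..W₃: k=1: 0+17280+78·72·40=241920; k=2: 33696+0+78·6·40=52416 → min 52416 | W₂..W₄: k=2: 0+2640+72·6·11=7392; k=3: 17280+0+72·40·11=48960 → min 7392 | W₃..W₅: k=3: 0+2200+6·40·5=3400; k=4: 2640+0+6·11·5=2970 → min 2970.
Length 4: W₁..W₄: k=1: 0+7392+78·72·11=69168; k=2: 33696+2640+78·6·11=41484; k=3: 52416+0+78·40·11=86736 → min 41484 | W₂..W₅: k=2: 0+2970+72·6·5=5130; k=3: 17280+2200+72·40·5=33880; k=4: 7392+0+72·11·5=11352 → min 5130.
Length 5: W₁..W₅: k=1: 0+5130+78·72·5=33210; k=2: 33696+2970+78·6·5=39006; k=3: 52416+2200+78·40·5=70216; k=4: 41484+0+78·11·5=45774 → min 33210.
Optimal order: (W₁ (W₂ ((W₃ W₄) W₅))) with cost 33210.

33210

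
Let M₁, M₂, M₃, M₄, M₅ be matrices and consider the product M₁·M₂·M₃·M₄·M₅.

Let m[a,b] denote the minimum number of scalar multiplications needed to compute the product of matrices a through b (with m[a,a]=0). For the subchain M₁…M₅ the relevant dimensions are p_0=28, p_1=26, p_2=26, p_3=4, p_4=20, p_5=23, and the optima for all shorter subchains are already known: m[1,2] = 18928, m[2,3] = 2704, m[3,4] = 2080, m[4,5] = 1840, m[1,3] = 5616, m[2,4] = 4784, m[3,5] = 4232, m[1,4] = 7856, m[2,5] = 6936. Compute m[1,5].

m[1,5] = min over k∈[1,4] of m[1,k]+m[k+1,5]+p_{0}·p_k·p_{5}.
k=1: 0 + 6936 + 28·26·23 = 23680; k=2: 18928 + 4232 + 28·26·23 = 39904; k=3: 5616 + 1840 + 28·4·23 = 10032; k=4: 7856 + 0 + 28·20·23 = 20736.
Minimum: 10032 at k=3.

10032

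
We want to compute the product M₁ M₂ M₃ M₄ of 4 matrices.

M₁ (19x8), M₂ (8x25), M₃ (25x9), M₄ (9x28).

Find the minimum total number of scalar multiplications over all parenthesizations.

Adjacent pairs: M₁M₂ = 19·8·25 = 3800; M₂M₃ = 8·25·9 = 1800; M₃M₄ = 25·9·28 = 6300.
Length 3: M₁..M₃: k=1: 0+1800+19·8·9=3168; k=2: 3800+0+19·25·9=8075 → min 3168 | M₂..M₄: k=2: 0+6300+8·25·28=11900; k=3: 1800+0+8·9·28=3816 → min 3816.
Length 4: M₁..M₄: k=1: 0+3816+19·8·28=8072; k=2: 3800+6300+19·25·28=23400; k=3: 3168+0+19·9·28=7956 → min 7956.
Optimal order: ((M₁ (M₂ M₃)) M₄) with cost 7956.

7956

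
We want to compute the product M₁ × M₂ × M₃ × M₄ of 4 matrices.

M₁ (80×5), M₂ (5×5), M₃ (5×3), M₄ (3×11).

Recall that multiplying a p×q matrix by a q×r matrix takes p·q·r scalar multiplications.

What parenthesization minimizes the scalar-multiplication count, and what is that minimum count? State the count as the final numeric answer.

3915

Adjacent pairs: M₁M₂ = 80·5·5 = 2000; M₂M₃ = 5·5·3 = 75; M₃M₄ = 5·3·11 = 165.
Length 3: M₁..M₃: k=1: 0+75+80·5·3=1275; k=2: 2000+0+80·5·3=3200 → min 1275 | M₂..M₄: k=2: 0+165+5·5·11=440; k=3: 75+0+5·3·11=240 → min 240.
Length 4: M₁..M₄: k=1: 0+240+80·5·11=4640; k=2: 2000+165+80·5·11=6565; k=3: 1275+0+80·3·11=3915 → min 3915.
Optimal parenthesization: ((M₁ × (M₂ × M₃)) × M₄) with cost 3915.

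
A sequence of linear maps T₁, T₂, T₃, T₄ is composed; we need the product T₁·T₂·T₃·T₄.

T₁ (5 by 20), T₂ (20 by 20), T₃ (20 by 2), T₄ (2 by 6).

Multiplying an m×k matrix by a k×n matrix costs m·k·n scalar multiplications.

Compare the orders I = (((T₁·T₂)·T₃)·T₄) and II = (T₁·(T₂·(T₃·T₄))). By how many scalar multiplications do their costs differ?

Order I = (((T₁·T₂)·T₃)·T₄): (T₁·T₂): 5×20 by 20×20 → 5×20, cost 5·20·20 = 2000; ((T₁·T₂)·T₃): 5×20 by 20×2 → 5×2, cost 5·20·2 = 200; cumulative 2200; (((T₁·T₂)·T₃)·T₄): 5×2 by 2×6 → 5×6, cost 5·2·6 = 60; cumulative 2260. Total 2260.
Order II = (T₁·(T₂·(T₃·T₄))): (T₃·T₄): 20×2 by 2×6 → 20×6, cost 20·2·6 = 240; (T₂·(T₃·T₄)): 20×20 by 20×6 → 20×6, cost 20·20·6 = 2400; cumulative 2640; (T₁·(T₂·(T₃·T₄))): 5×20 by 20×6 → 5×6, cost 5·20·6 = 600; cumulative 3240. Total 3240.
Difference: |2260 − 3240| = 980.

980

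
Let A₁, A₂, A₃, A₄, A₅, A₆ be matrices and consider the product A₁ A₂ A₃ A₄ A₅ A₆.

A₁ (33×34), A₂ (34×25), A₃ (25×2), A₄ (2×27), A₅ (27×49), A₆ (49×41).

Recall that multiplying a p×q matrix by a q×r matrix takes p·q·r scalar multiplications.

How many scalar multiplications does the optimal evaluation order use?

13314

Adjacent pairs: A₁A₂ = 33·34·25 = 28050; A₂A₃ = 34·25·2 = 1700; A₃A₄ = 25·2·27 = 1350; A₄A₅ = 2·27·49 = 2646; A₅A₆ = 27·49·41 = 54243.
Length 3: A₁..A₃: k=1: 0+1700+33·34·2=3944; k=2: 28050+0+33·25·2=29700 → min 3944 | A₂..A₄: k=2: 0+1350+34·25·27=24300; k=3: 1700+0+34·2·27=3536 → min 3536 | A₃..A₅: k=3: 0+2646+25·2·49=5096; k=4: 1350+0+25·27·49=34425 → min 5096 | A₄..A₆: k=4: 0+54243+2·27·41=56457; k=5: 2646+0+2·49·41=6664 → min 6664.
Length 4: A₁..A₄: k=1: 0+3536+33·34·27=33830; k=2: 28050+1350+33·25·27=51675; k=3: 3944+0+33·2·27=5726 → min 5726 | A₂..A₅: k=2: 0+5096+34·25·49=46746; k=3: 1700+2646+34·2·49=7678; k=4: 3536+0+34·27·49=48518 → min 7678 | A₃..A₆: k=3: 0+6664+25·2·41=8714; k=4: 1350+54243+25·27·41=83268; k=5: 5096+0+25·49·41=55321 → min 8714.
Length 5: A₁..A₅: k=1: 0+7678+33·34·49=62656; k=2: 28050+5096+33·25·49=73571; k=3: 3944+2646+33·2·49=9824; k=4: 5726+0+33·27·49=49385 → min 9824 | A₂..A₆: k=2: 0+8714+34·25·41=43564; k=3: 1700+6664+34·2·41=11152; k=4: 3536+54243+34·27·41=95417; k=5: 7678+0+34·49·41=75984 → min 11152.
Length 6: A₁..A₆: k=1: 0+11152+33·34·41=57154; k=2: 28050+8714+33·25·41=70589; k=3: 3944+6664+33·2·41=13314; k=4: 5726+54243+33·27·41=96500; k=5: 9824+0+33·49·41=76121 → min 13314.
Optimal order: ((A₁ (A₂ A₃)) ((A₄ A₅) A₆)) with cost 13314.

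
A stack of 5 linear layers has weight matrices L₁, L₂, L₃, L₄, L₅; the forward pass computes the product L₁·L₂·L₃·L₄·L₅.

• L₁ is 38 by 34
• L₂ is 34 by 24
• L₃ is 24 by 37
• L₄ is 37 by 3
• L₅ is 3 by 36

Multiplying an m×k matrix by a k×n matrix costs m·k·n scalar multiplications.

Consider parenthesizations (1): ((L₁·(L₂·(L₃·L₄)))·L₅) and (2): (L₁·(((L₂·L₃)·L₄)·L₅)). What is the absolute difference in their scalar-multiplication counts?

71058

Order (1) = ((L₁·(L₂·(L₃·L₄)))·L₅): (L₃·L₄): 24×37 by 37×3 → 24×3, cost 24·37·3 = 2664; (L₂·(L₃·L₄)): 34×24 by 24×3 → 34×3, cost 34·24·3 = 2448; cumulative 5112; (L₁·(L₂·(L₃·L₄))): 38×34 by 34×3 → 38×3, cost 38·34·3 = 3876; cumulative 8988; ((L₁·(L₂·(L₃·L₄)))·L₅): 38×3 by 3×36 → 38×36, cost 38·3·36 = 4104; cumulative 13092. Total 13092.
Order (2) = (L₁·(((L₂·L₃)·L₄)·L₅)): (L₂·L₃): 34×24 by 24×37 → 34×37, cost 34·24·37 = 30192; ((L₂·L₃)·L₄): 34×37 by 37×3 → 34×3, cost 34·37·3 = 3774; cumulative 33966; (((L₂·L₃)·L₄)·L₅): 34×3 by 3×36 → 34×36, cost 34·3·36 = 3672; cumulative 37638; (L₁·(((L₂·L₃)·L₄)·L₅)): 38×34 by 34×36 → 38×36, cost 38·34·36 = 46512; cumulative 84150. Total 84150.
Difference: |13092 − 84150| = 71058.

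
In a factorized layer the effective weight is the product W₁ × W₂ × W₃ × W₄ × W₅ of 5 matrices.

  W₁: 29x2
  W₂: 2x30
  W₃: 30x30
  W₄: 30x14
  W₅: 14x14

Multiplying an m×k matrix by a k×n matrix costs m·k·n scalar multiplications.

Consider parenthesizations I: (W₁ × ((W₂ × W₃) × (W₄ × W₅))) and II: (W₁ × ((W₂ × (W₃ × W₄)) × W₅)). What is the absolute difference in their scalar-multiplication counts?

Order I = (W₁ × ((W₂ × W₃) × (W₄ × W₅))): (W₂ × W₃): 2×30 by 30×30 → 2×30, cost 2·30·30 = 1800; (W₄ × W₅): 30×14 by 14×14 → 30×14, cost 30·14·14 = 5880; ((W₂ × W₃) × (W₄ × W₅)): 2×30 by 30×14 → 2×14, cost 2·30·14 = 840; cumulative 8520; (W₁ × ((W₂ × W₃) × (W₄ × W₅))): 29×2 by 2×14 → 29×14, cost 29·2·14 = 812; cumulative 9332. Total 9332.
Order II = (W₁ × ((W₂ × (W₃ × W₄)) × W₅)): (W₃ × W₄): 30×30 by 30×14 → 30×14, cost 30·30·14 = 12600; (W₂ × (W₃ × W₄)): 2×30 by 30×14 → 2×14, cost 2·30·14 = 840; cumulative 13440; ((W₂ × (W₃ × W₄)) × W₅): 2×14 by 14×14 → 2×14, cost 2·14·14 = 392; cumulative 13832; (W₁ × ((W₂ × (W₃ × W₄)) × W₅)): 29×2 by 2×14 → 29×14, cost 29·2·14 = 812; cumulative 14644. Total 14644.
Difference: |9332 − 14644| = 5312.

5312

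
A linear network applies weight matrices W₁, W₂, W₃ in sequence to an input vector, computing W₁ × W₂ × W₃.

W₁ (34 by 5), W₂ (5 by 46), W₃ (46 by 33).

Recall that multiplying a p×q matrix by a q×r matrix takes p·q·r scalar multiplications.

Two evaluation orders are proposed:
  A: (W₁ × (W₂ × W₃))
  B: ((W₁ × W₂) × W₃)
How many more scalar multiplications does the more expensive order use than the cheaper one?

46232

Order A = (W₁ × (W₂ × W₃)): (W₂ × W₃): 5×46 by 46×33 → 5×33, cost 5·46·33 = 7590; (W₁ × (W₂ × W₃)): 34×5 by 5×33 → 34×33, cost 34·5·33 = 5610; cumulative 13200. Total 13200.
Order B = ((W₁ × W₂) × W₃): (W₁ × W₂): 34×5 by 5×46 → 34×46, cost 34·5·46 = 7820; ((W₁ × W₂) × W₃): 34×46 by 46×33 → 34×33, cost 34·46·33 = 51612; cumulative 59432. Total 59432.
Difference: |13200 − 59432| = 46232.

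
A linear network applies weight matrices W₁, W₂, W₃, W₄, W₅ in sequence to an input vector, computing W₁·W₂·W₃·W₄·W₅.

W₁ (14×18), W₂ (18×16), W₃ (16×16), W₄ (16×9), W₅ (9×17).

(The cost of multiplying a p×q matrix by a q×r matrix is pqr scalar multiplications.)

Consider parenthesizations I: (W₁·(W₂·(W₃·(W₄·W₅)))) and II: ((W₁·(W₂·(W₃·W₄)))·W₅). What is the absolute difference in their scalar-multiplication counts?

Order I = (W₁·(W₂·(W₃·(W₄·W₅)))): (W₄·W₅): 16×9 by 9×17 → 16×17, cost 16·9·17 = 2448; (W₃·(W₄·W₅)): 16×16 by 16×17 → 16×17, cost 16·16·17 = 4352; cumulative 6800; (W₂·(W₃·(W₄·W₅))): 18×16 by 16×17 → 18×17, cost 18·16·17 = 4896; cumulative 11696; (W₁·(W₂·(W₃·(W₄·W₅)))): 14×18 by 18×17 → 14×17, cost 14·18·17 = 4284; cumulative 15980. Total 15980.
Order II = ((W₁·(W₂·(W₃·W₄)))·W₅): (W₃·W₄): 16×16 by 16×9 → 16×9, cost 16·16·9 = 2304; (W₂·(W₃·W₄)): 18×16 by 16×9 → 18×9, cost 18·16·9 = 2592; cumulative 4896; (W₁·(W₂·(W₃·W₄))): 14×18 by 18×9 → 14×9, cost 14·18·9 = 2268; cumulative 7164; ((W₁·(W₂·(W₃·W₄)))·W₅): 14×9 by 9×17 → 14×17, cost 14·9·17 = 2142; cumulative 9306. Total 9306.
Difference: |15980 − 9306| = 6674.

6674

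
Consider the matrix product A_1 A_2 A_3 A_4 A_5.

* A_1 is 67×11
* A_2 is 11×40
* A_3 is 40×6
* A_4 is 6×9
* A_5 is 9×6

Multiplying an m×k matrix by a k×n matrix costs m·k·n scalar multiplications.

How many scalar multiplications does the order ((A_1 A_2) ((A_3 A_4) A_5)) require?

49880

(A_1 A_2): 67×11 by 11×40 → 67×40, cost 67·11·40 = 29480
(A_3 A_4): 40×6 by 6×9 → 40×9, cost 40·6·9 = 2160
((A_3 A_4) A_5): 40×9 by 9×6 → 40×6, cost 40·9·6 = 2160; cumulative 4320
((A_1 A_2) ((A_3 A_4) A_5)): 67×40 by 40×6 → 67×6, cost 67·40·6 = 16080; cumulative 49880
Total: 49880 scalar multiplications.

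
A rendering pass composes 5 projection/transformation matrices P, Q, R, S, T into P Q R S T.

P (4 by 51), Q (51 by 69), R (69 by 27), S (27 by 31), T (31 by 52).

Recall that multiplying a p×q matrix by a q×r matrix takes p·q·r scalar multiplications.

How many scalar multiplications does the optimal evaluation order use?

31324

Adjacent pairs: PQ = 4·51·69 = 14076; QR = 51·69·27 = 95013; RS = 69·27·31 = 57753; ST = 27·31·52 = 43524.
Length 3: P..R: k=1: 0+95013+4·51·27=100521; k=2: 14076+0+4·69·27=21528 → min 21528 | Q..S: k=2: 0+57753+51·69·31=166842; k=3: 95013+0+51·27·31=137700 → min 137700 | R..T: k=3: 0+43524+69·27·52=140400; k=4: 57753+0+69·31·52=168981 → min 140400.
Length 4: P..S: k=1: 0+137700+4·51·31=144024; k=2: 14076+57753+4·69·31=80385; k=3: 21528+0+4·27·31=24876 → min 24876 | Q..T: k=2: 0+140400+51·69·52=323388; k=3: 95013+43524+51·27·52=210141; k=4: 137700+0+51·31·52=219912 → min 210141.
Length 5: P..T: k=1: 0+210141+4·51·52=220749; k=2: 14076+140400+4·69·52=168828; k=3: 21528+43524+4·27·52=70668; k=4: 24876+0+4·31·52=31324 → min 31324.
Optimal order: ((((P Q) R) S) T) with cost 31324.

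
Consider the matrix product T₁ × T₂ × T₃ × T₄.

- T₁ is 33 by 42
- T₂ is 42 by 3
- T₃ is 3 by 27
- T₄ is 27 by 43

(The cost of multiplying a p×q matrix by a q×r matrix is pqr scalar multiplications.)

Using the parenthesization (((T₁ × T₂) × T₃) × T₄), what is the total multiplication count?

(T₁ × T₂): 33×42 by 42×3 → 33×3, cost 33·42·3 = 4158
((T₁ × T₂) × T₃): 33×3 by 3×27 → 33×27, cost 33·3·27 = 2673; cumulative 6831
(((T₁ × T₂) × T₃) × T₄): 33×27 by 27×43 → 33×43, cost 33·27·43 = 38313; cumulative 45144
Total: 45144 scalar multiplications.

45144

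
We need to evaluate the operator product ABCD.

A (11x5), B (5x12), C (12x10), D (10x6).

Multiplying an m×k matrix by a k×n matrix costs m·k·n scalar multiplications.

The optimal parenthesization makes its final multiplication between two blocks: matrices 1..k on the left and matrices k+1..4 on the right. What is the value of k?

1

Adjacent pairs: AB = 11·5·12 = 660; BC = 5·12·10 = 600; CD = 12·10·6 = 720.
Length 3: A..C: k=1: 0+600+11·5·10=1150; k=2: 660+0+11·12·10=1980 → min 1150 | B..D: k=2: 0+720+5·12·6=1080; k=3: 600+0+5·10·6=900 → min 900.
Top-level splits: k=1: (A..A)·(B..D) → 0+900+11·5·6 = 1230; k=2: (A..B)·(C..D) → 660+720+11·12·6 = 2172; k=3: (A..C)·(D..D) → 1150+0+11·10·6 = 1810.
Best split is after A, i.e. k = 1.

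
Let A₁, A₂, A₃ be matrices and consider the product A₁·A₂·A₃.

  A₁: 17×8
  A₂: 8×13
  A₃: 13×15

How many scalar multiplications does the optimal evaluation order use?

3600

Order (A₁·(A₂·A₃)): (A₂·A₃): 8×13 by 13×15 → 8×15, cost 8·13·15 = 1560; (A₁·(A₂·A₃)): 17×8 by 8×15 → 17×15, cost 17·8·15 = 2040; cumulative 3600. Total 3600.
Order ((A₁·A₂)·A₃): (A₁·A₂): 17×8 by 8×13 → 17×13, cost 17·8·13 = 1768; ((A₁·A₂)·A₃): 17×13 by 13×15 → 17×15, cost 17·13·15 = 3315; cumulative 5083. Total 5083.
Minimum: 3600.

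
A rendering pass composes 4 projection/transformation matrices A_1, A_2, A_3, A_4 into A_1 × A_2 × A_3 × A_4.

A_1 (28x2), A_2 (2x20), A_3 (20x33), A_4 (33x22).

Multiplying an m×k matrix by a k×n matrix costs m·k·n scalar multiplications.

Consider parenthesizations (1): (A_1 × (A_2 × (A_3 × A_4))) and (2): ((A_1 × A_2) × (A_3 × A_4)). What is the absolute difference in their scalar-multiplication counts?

Order (1) = (A_1 × (A_2 × (A_3 × A_4))): (A_3 × A_4): 20×33 by 33×22 → 20×22, cost 20·33·22 = 14520; (A_2 × (A_3 × A_4)): 2×20 by 20×22 → 2×22, cost 2·20·22 = 880; cumulative 15400; (A_1 × (A_2 × (A_3 × A_4))): 28×2 by 2×22 → 28×22, cost 28·2·22 = 1232; cumulative 16632. Total 16632.
Order (2) = ((A_1 × A_2) × (A_3 × A_4)): (A_1 × A_2): 28×2 by 2×20 → 28×20, cost 28·2·20 = 1120; (A_3 × A_4): 20×33 by 33×22 → 20×22, cost 20·33·22 = 14520; ((A_1 × A_2) × (A_3 × A_4)): 28×20 by 20×22 → 28×22, cost 28·20·22 = 12320; cumulative 27960. Total 27960.
Difference: |16632 − 27960| = 11328.

11328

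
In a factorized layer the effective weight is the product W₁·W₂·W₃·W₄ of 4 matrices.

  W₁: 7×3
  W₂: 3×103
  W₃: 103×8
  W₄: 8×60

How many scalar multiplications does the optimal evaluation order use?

Adjacent pairs: W₁W₂ = 7·3·103 = 2163; W₂W₃ = 3·103·8 = 2472; W₃W₄ = 103·8·60 = 49440.
Length 3: W₁..W₃: k=1: 0+2472+7·3·8=2640; k=2: 2163+0+7·103·8=7931 → min 2640 | W₂..W₄: k=2: 0+49440+3·103·60=67980; k=3: 2472+0+3·8·60=3912 → min 3912.
Length 4: W₁..W₄: k=1: 0+3912+7·3·60=5172; k=2: 2163+49440+7·103·60=94863; k=3: 2640+0+7·8·60=6000 → min 5172.
Optimal order: (W₁·((W₂·W₃)·W₄)) with cost 5172.

5172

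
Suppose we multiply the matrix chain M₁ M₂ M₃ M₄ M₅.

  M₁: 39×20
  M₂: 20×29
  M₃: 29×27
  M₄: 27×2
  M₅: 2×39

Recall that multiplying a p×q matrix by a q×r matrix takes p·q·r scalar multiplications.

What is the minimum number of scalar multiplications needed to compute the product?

Adjacent pairs: M₁M₂ = 39·20·29 = 22620; M₂M₃ = 20·29·27 = 15660; M₃M₄ = 29·27·2 = 1566; M₄M₅ = 27·2·39 = 2106.
Length 3: M₁..M₃: k=1: 0+15660+39·20·27=36720; k=2: 22620+0+39·29·27=53157 → min 36720 | M₂..M₄: k=2: 0+1566+20·29·2=2726; k=3: 15660+0+20·27·2=16740 → min 2726 | M₃..M₅: k=3: 0+2106+29·27·39=32643; k=4: 1566+0+29·2·39=3828 → min 3828.
Length 4: M₁..M₄: k=1: 0+2726+39·20·2=4286; k=2: 22620+1566+39·29·2=26448; k=3: 36720+0+39·27·2=38826 → min 4286 | M₂..M₅: k=2: 0+3828+20·29·39=26448; k=3: 15660+2106+20·27·39=38826; k=4: 2726+0+20·2·39=4286 → min 4286.
Length 5: M₁..M₅: k=1: 0+4286+39·20·39=34706; k=2: 22620+3828+39·29·39=70557; k=3: 36720+2106+39·27·39=79893; k=4: 4286+0+39·2·39=7328 → min 7328.
Optimal order: ((M₁ (M₂ (M₃ M₄))) M₅) with cost 7328.

7328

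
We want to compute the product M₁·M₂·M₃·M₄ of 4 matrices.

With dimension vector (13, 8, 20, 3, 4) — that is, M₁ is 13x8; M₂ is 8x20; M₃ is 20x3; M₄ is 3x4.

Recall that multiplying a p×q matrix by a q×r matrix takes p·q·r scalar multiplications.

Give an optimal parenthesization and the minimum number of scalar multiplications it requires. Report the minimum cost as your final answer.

Adjacent pairs: M₁M₂ = 13·8·20 = 2080; M₂M₃ = 8·20·3 = 480; M₃M₄ = 20·3·4 = 240.
Length 3: M₁..M₃: k=1: 0+480+13·8·3=792; k=2: 2080+0+13·20·3=2860 → min 792 | M₂..M₄: k=2: 0+240+8·20·4=880; k=3: 480+0+8·3·4=576 → min 576.
Length 4: M₁..M₄: k=1: 0+576+13·8·4=992; k=2: 2080+240+13·20·4=3360; k=3: 792+0+13·3·4=948 → min 948.
Optimal parenthesization: ((M₁·(M₂·M₃))·M₄) with cost 948.

948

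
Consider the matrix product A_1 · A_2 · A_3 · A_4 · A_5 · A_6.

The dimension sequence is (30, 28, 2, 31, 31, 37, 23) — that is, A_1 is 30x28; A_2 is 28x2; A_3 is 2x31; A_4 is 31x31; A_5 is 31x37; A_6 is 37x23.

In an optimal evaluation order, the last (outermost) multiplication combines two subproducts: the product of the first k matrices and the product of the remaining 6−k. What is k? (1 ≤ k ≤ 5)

Adjacent pairs: A_1A_2 = 30·28·2 = 1680; A_2A_3 = 28·2·31 = 1736; A_3A_4 = 2·31·31 = 1922; A_4A_5 = 31·31·37 = 35557; A_5A_6 = 31·37·23 = 26381.
Length 3: A_1..A_3: k=1: 0+1736+30·28·31=27776; k=2: 1680+0+30·2·31=3540 → min 3540 | A_2..A_4: k=2: 0+1922+28·2·31=3658; k=3: 1736+0+28·31·31=28644 → min 3658 | A_3..A_5: k=3: 0+35557+2·31·37=37851; k=4: 1922+0+2·31·37=4216 → min 4216 | A_4..A_6: k=4: 0+26381+31·31·23=48484; k=5: 35557+0+31·37·23=61938 → min 48484.
Length 4: A_1..A_4: k=1: 0+3658+30·28·31=29698; k=2: 1680+1922+30·2·31=5462; k=3: 3540+0+30·31·31=32370 → min 5462 | A_2..A_5: k=2: 0+4216+28·2·37=6288; k=3: 1736+35557+28·31·37=69409; k=4: 3658+0+28·31·37=35774 → min 6288 | A_3..A_6: k=3: 0+48484+2·31·23=49910; k=4: 1922+26381+2·31·23=29729; k=5: 4216+0+2·37·23=5918 → min 5918.
Length 5: A_1..A_5: k=1: 0+6288+30·28·37=37368; k=2: 1680+4216+30·2·37=8116; k=3: 3540+35557+30·31·37=73507; k=4: 5462+0+30·31·37=39872 → min 8116 | A_2..A_6: k=2: 0+5918+28·2·23=7206; k=3: 1736+48484+28·31·23=70184; k=4: 3658+26381+28·31·23=50003; k=5: 6288+0+28·37·23=30116 → min 7206.
Top-level splits: k=1: (A_1..A_1)·(A_2..A_6) → 0+7206+30·28·23 = 26526; k=2: (A_1..A_2)·(A_3..A_6) → 1680+5918+30·2·23 = 8978; k=3: (A_1..A_3)·(A_4..A_6) → 3540+48484+30·31·23 = 73414; k=4: (A_1..A_4)·(A_5..A_6) → 5462+26381+30·31·23 = 53233; k=5: (A_1..A_5)·(A_6..A_6) → 8116+0+30·37·23 = 33646.
Best split is after A_2, i.e. k = 2.

2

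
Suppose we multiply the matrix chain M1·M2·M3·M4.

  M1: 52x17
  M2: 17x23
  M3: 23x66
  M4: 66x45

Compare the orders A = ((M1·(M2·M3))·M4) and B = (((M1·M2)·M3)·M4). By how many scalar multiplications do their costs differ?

Order A = ((M1·(M2·M3))·M4): (M2·M3): 17×23 by 23×66 → 17×66, cost 17·23·66 = 25806; (M1·(M2·M3)): 52×17 by 17×66 → 52×66, cost 52·17·66 = 58344; cumulative 84150; ((M1·(M2·M3))·M4): 52×66 by 66×45 → 52×45, cost 52·66·45 = 154440; cumulative 238590. Total 238590.
Order B = (((M1·M2)·M3)·M4): (M1·M2): 52×17 by 17×23 → 52×23, cost 52·17·23 = 20332; ((M1·M2)·M3): 52×23 by 23×66 → 52×66, cost 52·23·66 = 78936; cumulative 99268; (((M1·M2)·M3)·M4): 52×66 by 66×45 → 52×45, cost 52·66·45 = 154440; cumulative 253708. Total 253708.
Difference: |238590 − 253708| = 15118.

15118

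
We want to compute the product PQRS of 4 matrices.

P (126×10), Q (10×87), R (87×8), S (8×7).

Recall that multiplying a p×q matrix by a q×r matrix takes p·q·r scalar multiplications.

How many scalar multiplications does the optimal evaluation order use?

16340

Adjacent pairs: PQ = 126·10·87 = 109620; QR = 10·87·8 = 6960; RS = 87·8·7 = 4872.
Length 3: P..R: k=1: 0+6960+126·10·8=17040; k=2: 109620+0+126·87·8=197316 → min 17040 | Q..S: k=2: 0+4872+10·87·7=10962; k=3: 6960+0+10·8·7=7520 → min 7520.
Length 4: P..S: k=1: 0+7520+126·10·7=16340; k=2: 109620+4872+126·87·7=191226; k=3: 17040+0+126·8·7=24096 → min 16340.
Optimal order: (P((QR)S)) with cost 16340.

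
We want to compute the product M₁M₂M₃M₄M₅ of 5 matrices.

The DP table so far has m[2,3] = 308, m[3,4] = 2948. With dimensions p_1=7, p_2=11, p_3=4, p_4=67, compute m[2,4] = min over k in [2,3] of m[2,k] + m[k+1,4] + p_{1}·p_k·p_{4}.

m[2,4] = min over k∈[2,3] of m[2,k]+m[k+1,4]+p_{1}·p_k·p_{4}.
k=2: 0 + 2948 + 7·11·67 = 8107; k=3: 308 + 0 + 7·4·67 = 2184.
Minimum: 2184 at k=3.

2184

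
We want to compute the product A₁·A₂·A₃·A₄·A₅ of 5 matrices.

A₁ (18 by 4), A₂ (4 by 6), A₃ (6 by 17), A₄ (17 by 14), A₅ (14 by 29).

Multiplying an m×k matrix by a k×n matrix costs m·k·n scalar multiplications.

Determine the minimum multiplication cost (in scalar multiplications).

Adjacent pairs: A₁A₂ = 18·4·6 = 432; A₂A₃ = 4·6·17 = 408; A₃A₄ = 6·17·14 = 1428; A₄A₅ = 17·14·29 = 6902.
Length 3: A₁..A₃: k=1: 0+408+18·4·17=1632; k=2: 432+0+18·6·17=2268 → min 1632 | A₂..A₄: k=2: 0+1428+4·6·14=1764; k=3: 408+0+4·17·14=1360 → min 1360 | A₃..A₅: k=3: 0+6902+6·17·29=9860; k=4: 1428+0+6·14·29=3864 → min 3864.
Length 4: A₁..A₄: k=1: 0+1360+18·4·14=2368; k=2: 432+1428+18·6·14=3372; k=3: 1632+0+18·17·14=5916 → min 2368 | A₂..A₅: k=2: 0+3864+4·6·29=4560; k=3: 408+6902+4·17·29=9282; k=4: 1360+0+4·14·29=2984 → min 2984.
Length 5: A₁..A₅: k=1: 0+2984+18·4·29=5072; k=2: 432+3864+18·6·29=7428; k=3: 1632+6902+18·17·29=17408; k=4: 2368+0+18·14·29=9676 → min 5072.
Optimal order: (A₁·(((A₂·A₃)·A₄)·A₅)) with cost 5072.

5072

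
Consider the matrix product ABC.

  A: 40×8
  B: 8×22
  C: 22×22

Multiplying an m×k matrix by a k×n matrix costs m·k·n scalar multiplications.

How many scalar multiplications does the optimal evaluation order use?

Order (A(BC)): (BC): 8×22 by 22×22 → 8×22, cost 8·22·22 = 3872; (A(BC)): 40×8 by 8×22 → 40×22, cost 40·8·22 = 7040; cumulative 10912. Total 10912.
Order ((AB)C): (AB): 40×8 by 8×22 → 40×22, cost 40·8·22 = 7040; ((AB)C): 40×22 by 22×22 → 40×22, cost 40·22·22 = 19360; cumulative 26400. Total 26400.
Minimum: 10912.

10912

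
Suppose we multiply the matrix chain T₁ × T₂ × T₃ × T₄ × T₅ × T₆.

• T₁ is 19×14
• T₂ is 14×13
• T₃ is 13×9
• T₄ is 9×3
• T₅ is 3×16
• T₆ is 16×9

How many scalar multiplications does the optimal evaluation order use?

Adjacent pairs: T₁T₂ = 19·14·13 = 3458; T₂T₃ = 14·13·9 = 1638; T₃T₄ = 13·9·3 = 351; T₄T₅ = 9·3·16 = 432; T₅T₆ = 3·16·9 = 432.
Length 3: T₁..T₃: k=1: 0+1638+19·14·9=4032; k=2: 3458+0+19·13·9=5681 → min 4032 | T₂..T₄: k=2: 0+351+14·13·3=897; k=3: 1638+0+14·9·3=2016 → min 897 | T₃..T₅: k=3: 0+432+13·9·16=2304; k=4: 351+0+13·3·16=975 → min 975 | T₄..T₆: k=4: 0+432+9·3·9=675; k=5: 432+0+9·16·9=1728 → min 675.
Length 4: T₁..T₄: k=1: 0+897+19·14·3=1695; k=2: 3458+351+19·13·3=4550; k=3: 4032+0+19·9·3=4545 → min 1695 | T₂..T₅: k=2: 0+975+14·13·16=3887; k=3: 1638+432+14·9·16=4086; k=4: 897+0+14·3·16=1569 → min 1569 | T₃..T₆: k=3: 0+675+13·9·9=1728; k=4: 351+432+13·3·9=1134; k=5: 975+0+13·16·9=2847 → min 1134.
Length 5: T₁..T₅: k=1: 0+1569+19·14·16=5825; k=2: 3458+975+19·13·16=8385; k=3: 4032+432+19·9·16=7200; k=4: 1695+0+19·3·16=2607 → min 2607 | T₂..T₆: k=2: 0+1134+14·13·9=2772; k=3: 1638+675+14·9·9=3447; k=4: 897+432+14·3·9=1707; k=5: 1569+0+14·16·9=3585 → min 1707.
Length 6: T₁..T₆: k=1: 0+1707+19·14·9=4101; k=2: 3458+1134+19·13·9=6815; k=3: 4032+675+19·9·9=6246; k=4: 1695+432+19·3·9=2640; k=5: 2607+0+19·16·9=5343 → min 2640.
Optimal order: ((T₁ × (T₂ × (T₃ × T₄))) × (T₅ × T₆)) with cost 2640.

2640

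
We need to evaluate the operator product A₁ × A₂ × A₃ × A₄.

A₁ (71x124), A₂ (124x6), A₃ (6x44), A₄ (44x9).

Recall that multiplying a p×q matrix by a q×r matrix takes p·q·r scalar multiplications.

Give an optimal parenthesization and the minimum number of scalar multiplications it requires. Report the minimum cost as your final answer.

Adjacent pairs: A₁A₂ = 71·124·6 = 52824; A₂A₃ = 124·6·44 = 32736; A₃A₄ = 6·44·9 = 2376.
Length 3: A₁..A₃: k=1: 0+32736+71·124·44=420112; k=2: 52824+0+71·6·44=71568 → min 71568 | A₂..A₄: k=2: 0+2376+124·6·9=9072; k=3: 32736+0+124·44·9=81840 → min 9072.
Length 4: A₁..A₄: k=1: 0+9072+71·124·9=88308; k=2: 52824+2376+71·6·9=59034; k=3: 71568+0+71·44·9=99684 → min 59034.
Optimal parenthesization: ((A₁ × A₂) × (A₃ × A₄)) with cost 59034.

59034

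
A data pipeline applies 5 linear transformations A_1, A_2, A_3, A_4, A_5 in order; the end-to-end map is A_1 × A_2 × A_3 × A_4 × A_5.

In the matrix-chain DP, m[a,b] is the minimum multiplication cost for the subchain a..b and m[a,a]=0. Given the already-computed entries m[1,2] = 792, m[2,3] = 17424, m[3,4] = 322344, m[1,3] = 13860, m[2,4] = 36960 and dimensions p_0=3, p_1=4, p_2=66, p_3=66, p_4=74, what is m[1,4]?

m[1,4] = min over k∈[1,3] of m[1,k]+m[k+1,4]+p_{0}·p_k·p_{4}.
k=1: 0 + 36960 + 3·4·74 = 37848; k=2: 792 + 322344 + 3·66·74 = 337788; k=3: 13860 + 0 + 3·66·74 = 28512.
Minimum: 28512 at k=3.

28512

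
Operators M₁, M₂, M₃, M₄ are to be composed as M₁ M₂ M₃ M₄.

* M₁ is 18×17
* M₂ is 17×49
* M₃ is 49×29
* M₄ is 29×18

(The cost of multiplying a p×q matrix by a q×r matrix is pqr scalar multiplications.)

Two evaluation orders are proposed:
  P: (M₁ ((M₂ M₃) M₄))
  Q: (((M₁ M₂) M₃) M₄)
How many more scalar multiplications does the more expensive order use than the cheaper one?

11429

Order P = (M₁ ((M₂ M₃) M₄)): (M₂ M₃): 17×49 by 49×29 → 17×29, cost 17·49·29 = 24157; ((M₂ M₃) M₄): 17×29 by 29×18 → 17×18, cost 17·29·18 = 8874; cumulative 33031; (M₁ ((M₂ M₃) M₄)): 18×17 by 17×18 → 18×18, cost 18·17·18 = 5508; cumulative 38539. Total 38539.
Order Q = (((M₁ M₂) M₃) M₄): (M₁ M₂): 18×17 by 17×49 → 18×49, cost 18·17·49 = 14994; ((M₁ M₂) M₃): 18×49 by 49×29 → 18×29, cost 18·49·29 = 25578; cumulative 40572; (((M₁ M₂) M₃) M₄): 18×29 by 29×18 → 18×18, cost 18·29·18 = 9396; cumulative 49968. Total 49968.
Difference: |38539 − 49968| = 11429.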